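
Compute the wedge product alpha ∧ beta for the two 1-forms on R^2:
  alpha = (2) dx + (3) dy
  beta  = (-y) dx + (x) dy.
alpha ∧ beta = (2*x + 3*y) dx ∧ dy

Distribute the wedge, using dx_i ∧ dx_j = -dx_j ∧ dx_i and dx_i ∧ dx_i = 0. For each pair (i, j) with i < j, the coefficient of dx_i ∧ dx_j in alpha ∧ beta is (alpha_i * beta_j - alpha_j * beta_i). Collecting: alpha ∧ beta = (2*x + 3*y) dx ∧ dy.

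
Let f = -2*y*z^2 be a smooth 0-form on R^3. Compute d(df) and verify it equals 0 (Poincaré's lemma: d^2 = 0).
d(df) = 0

Step 1: df = sum_i (∂f/∂x_i) dx_i = (0) dx + (-2*z^2) dy + (-4*y*z) dz.
Step 2: Apply d again. Using the 1-form formula, the coefficient of dx ∧ dy in d(df) is ∂^2 f/∂x ∂y - ∂^2 f/∂y ∂x = (0) - (0) = 0 (equality of mixed partials for smooth f).
Similarly for dx ∧ dz and dy ∧ dz — all coefficients vanish. So d(df) = 0.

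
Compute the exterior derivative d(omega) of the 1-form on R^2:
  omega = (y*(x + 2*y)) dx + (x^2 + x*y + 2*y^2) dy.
d(omega) = (x - 3*y) dx ∧ dy

For a 1-form omega = sum_i f_i dx_i, the exterior derivative is
  d(omega) = sum_{i < j} (∂f_j/∂x_i - ∂f_i/∂x_j) dx_i ∧ dx_j.
  coefficient of dx ∧ dy: ∂f_2/∂x - ∂f_1/∂y = ∂(x^2 + x*y + 2*y^2)/∂x - ∂(y*(x + 2*y))/∂y = x - 3*y
Assembling: d(omega) = (x - 3*y) dx ∧ dy.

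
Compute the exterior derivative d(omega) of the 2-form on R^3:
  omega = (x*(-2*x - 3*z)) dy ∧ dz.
d(omega) = (-4*x - 3*z) dx ∧ dy ∧ dz

For a 2-form omega = sum_{i<j} g_{ij} dx_i ∧ dx_j, the exterior derivative is
  d(omega) = sum_{i<j} d(g_{ij}) ∧ dx_i ∧ dx_j = sum_{i<j, k} (∂g_{ij}/∂x_k) dx_k ∧ dx_i ∧ dx_j.
Expand each term, using dx_k ∧ dx_i ∧ dx_j = sgn(permutation) dx_{(a)} ∧ dx_{(b)} ∧ dx_{(c)} with (a < b < c) sorted:
  d(x*(-2*x - 3*z)) includes (∂/∂x)(x*(-2*x - 3*z)) dx = (-4*x - 3*z) dx, which multiplied by dy ∧ dz gives (-4*x - 3*z) dx ∧ dy ∧ dz
Collecting like 3-forms: d(omega) = (-4*x - 3*z) dx ∧ dy ∧ dz.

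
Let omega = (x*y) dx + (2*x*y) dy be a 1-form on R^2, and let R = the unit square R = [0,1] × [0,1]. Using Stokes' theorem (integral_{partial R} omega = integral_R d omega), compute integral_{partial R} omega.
integral_(partial R) omega = 1/2

Stokes: integral_partial_R omega = integral_R d omega with d omega = (∂Q/∂x - ∂P/∂y) dx ∧ dy.
  ∂Q/∂x = 2*y
  ∂P/∂y = x
  integrand = ∂Q/∂x - ∂P/∂y = -x + 2*y.
Integrating over R: integral_0^1 integral_0^1 (-x + 2*y) dx dy = 1/2.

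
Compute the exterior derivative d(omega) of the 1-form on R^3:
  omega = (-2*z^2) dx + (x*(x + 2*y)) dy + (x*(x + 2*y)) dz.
d(omega) = (2*x + 2*y) dx ∧ dy + (2*x + 2*y + 4*z) dx ∧ dz + (2*x) dy ∧ dz

For a 1-form omega = sum_i f_i dx_i, the exterior derivative is
  d(omega) = sum_{i < j} (∂f_j/∂x_i - ∂f_i/∂x_j) dx_i ∧ dx_j.
  coefficient of dx ∧ dy: ∂f_2/∂x - ∂f_1/∂y = ∂(x*(x + 2*y))/∂x - ∂(-2*z^2)/∂y = 2*x + 2*y
  coefficient of dx ∧ dz: ∂f_3/∂x - ∂f_1/∂z = ∂(x*(x + 2*y))/∂x - ∂(-2*z^2)/∂z = 2*x + 2*y + 4*z
  coefficient of dy ∧ dz: ∂f_3/∂y - ∂f_2/∂z = ∂(x*(x + 2*y))/∂y - ∂(x*(x + 2*y))/∂z = 2*x
Assembling: d(omega) = (2*x + 2*y) dx ∧ dy + (2*x + 2*y + 4*z) dx ∧ dz + (2*x) dy ∧ dz.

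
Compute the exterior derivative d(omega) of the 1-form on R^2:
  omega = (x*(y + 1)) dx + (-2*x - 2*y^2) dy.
d(omega) = (-x - 2) dx ∧ dy

For a 1-form omega = sum_i f_i dx_i, the exterior derivative is
  d(omega) = sum_{i < j} (∂f_j/∂x_i - ∂f_i/∂x_j) dx_i ∧ dx_j.
  coefficient of dx ∧ dy: ∂f_2/∂x - ∂f_1/∂y = ∂(-2*x - 2*y^2)/∂x - ∂(x*(y + 1))/∂y = -x - 2
Assembling: d(omega) = (-x - 2) dx ∧ dy.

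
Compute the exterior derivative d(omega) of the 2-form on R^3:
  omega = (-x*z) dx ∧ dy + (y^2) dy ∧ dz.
d(omega) = (-x) dx ∧ dy ∧ dz

For a 2-form omega = sum_{i<j} g_{ij} dx_i ∧ dx_j, the exterior derivative is
  d(omega) = sum_{i<j} d(g_{ij}) ∧ dx_i ∧ dx_j = sum_{i<j, k} (∂g_{ij}/∂x_k) dx_k ∧ dx_i ∧ dx_j.
Expand each term, using dx_k ∧ dx_i ∧ dx_j = sgn(permutation) dx_{(a)} ∧ dx_{(b)} ∧ dx_{(c)} with (a < b < c) sorted:
  d(-x*z) includes (∂/∂z)(-x*z) dz = (-x) dz, which multiplied by dx ∧ dy gives (-x) dx ∧ dy ∧ dz
Collecting like 3-forms: d(omega) = (-x) dx ∧ dy ∧ dz.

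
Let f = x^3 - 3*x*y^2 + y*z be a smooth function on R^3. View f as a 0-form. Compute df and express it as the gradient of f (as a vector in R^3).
df = (3*x^2 - 3*y^2) dx + (-6*x*y + z) dy + (y) dz; grad f = (3*x^2 - 3*y^2, -6*x*y + z, y)

For a 0-form f, d f = (∂f/∂x) dx + (∂f/∂y) dy + (∂f/∂z) dz. The components of the vector representation are exactly the entries of grad f in Cartesian coordinates:
  ∂f/∂x = 3*x^2 - 3*y^2
  ∂f/∂y = -6*x*y + z
  ∂f/∂z = y.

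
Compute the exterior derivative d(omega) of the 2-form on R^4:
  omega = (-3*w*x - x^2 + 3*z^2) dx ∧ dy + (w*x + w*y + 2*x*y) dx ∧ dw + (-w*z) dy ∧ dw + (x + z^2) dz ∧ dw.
d(omega) = (6*z) dx ∧ dy ∧ dz + (-w - 5*x) dx ∧ dy ∧ dw + (w) dy ∧ dz ∧ dw + (1) dx ∧ dz ∧ dw

For a 2-form omega = sum_{i<j} g_{ij} dx_i ∧ dx_j, the exterior derivative is
  d(omega) = sum_{i<j} d(g_{ij}) ∧ dx_i ∧ dx_j = sum_{i<j, k} (∂g_{ij}/∂x_k) dx_k ∧ dx_i ∧ dx_j.
Expand each term, using dx_k ∧ dx_i ∧ dx_j = sgn(permutation) dx_{(a)} ∧ dx_{(b)} ∧ dx_{(c)} with (a < b < c) sorted:
  d(-3*w*x - x^2 + 3*z^2) includes (∂/∂z)(-3*w*x - x^2 + 3*z^2) dz = (6*z) dz, which multiplied by dx ∧ dy gives (6*z) dx ∧ dy ∧ dz
  d(-3*w*x - x^2 + 3*z^2) includes (∂/∂w)(-3*w*x - x^2 + 3*z^2) dw = (-3*x) dw, which multiplied by dx ∧ dy gives (-3*x) dx ∧ dy ∧ dw
  d(w*x + w*y + 2*x*y) includes (∂/∂y)(w*x + w*y + 2*x*y) dy = (w + 2*x) dy, which multiplied by dx ∧ dw gives (-w - 2*x) dx ∧ dy ∧ dw
  d(-w*z) includes (∂/∂z)(-w*z) dz = (-w) dz, which multiplied by dy ∧ dw gives (w) dy ∧ dz ∧ dw
  d(x + z^2) includes (∂/∂x)(x + z^2) dx = (1) dx, which multiplied by dz ∧ dw gives (1) dx ∧ dz ∧ dw
Collecting like 3-forms: d(omega) = (6*z) dx ∧ dy ∧ dz + (-w - 5*x) dx ∧ dy ∧ dw + (w) dy ∧ dz ∧ dw + (1) dx ∧ dz ∧ dw.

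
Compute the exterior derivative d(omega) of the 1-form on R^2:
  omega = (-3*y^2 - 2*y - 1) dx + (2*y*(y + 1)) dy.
d(omega) = (6*y + 2) dx ∧ dy

For a 1-form omega = sum_i f_i dx_i, the exterior derivative is
  d(omega) = sum_{i < j} (∂f_j/∂x_i - ∂f_i/∂x_j) dx_i ∧ dx_j.
  coefficient of dx ∧ dy: ∂f_2/∂x - ∂f_1/∂y = ∂(2*y*(y + 1))/∂x - ∂(-3*y^2 - 2*y - 1)/∂y = 6*y + 2
Assembling: d(omega) = (6*y + 2) dx ∧ dy.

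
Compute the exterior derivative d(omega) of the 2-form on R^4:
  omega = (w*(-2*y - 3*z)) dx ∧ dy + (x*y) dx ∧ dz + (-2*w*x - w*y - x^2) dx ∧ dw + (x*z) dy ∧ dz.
d(omega) = (-3*w - x + z) dx ∧ dy ∧ dz + (w - 2*y - 3*z) dx ∧ dy ∧ dw

For a 2-form omega = sum_{i<j} g_{ij} dx_i ∧ dx_j, the exterior derivative is
  d(omega) = sum_{i<j} d(g_{ij}) ∧ dx_i ∧ dx_j = sum_{i<j, k} (∂g_{ij}/∂x_k) dx_k ∧ dx_i ∧ dx_j.
Expand each term, using dx_k ∧ dx_i ∧ dx_j = sgn(permutation) dx_{(a)} ∧ dx_{(b)} ∧ dx_{(c)} with (a < b < c) sorted:
  d(w*(-2*y - 3*z)) includes (∂/∂z)(w*(-2*y - 3*z)) dz = (-3*w) dz, which multiplied by dx ∧ dy gives (-3*w) dx ∧ dy ∧ dz
  d(w*(-2*y - 3*z)) includes (∂/∂w)(w*(-2*y - 3*z)) dw = (-2*y - 3*z) dw, which multiplied by dx ∧ dy gives (-2*y - 3*z) dx ∧ dy ∧ dw
  d(x*y) includes (∂/∂y)(x*y) dy = (x) dy, which multiplied by dx ∧ dz gives (-x) dx ∧ dy ∧ dz
  d(-2*w*x - w*y - x^2) includes (∂/∂y)(-2*w*x - w*y - x^2) dy = (-w) dy, which multiplied by dx ∧ dw gives (w) dx ∧ dy ∧ dw
  d(x*z) includes (∂/∂x)(x*z) dx = (z) dx, which multiplied by dy ∧ dz gives (z) dx ∧ dy ∧ dz
Collecting like 3-forms: d(omega) = (-3*w - x + z) dx ∧ dy ∧ dz + (w - 2*y - 3*z) dx ∧ dy ∧ dw.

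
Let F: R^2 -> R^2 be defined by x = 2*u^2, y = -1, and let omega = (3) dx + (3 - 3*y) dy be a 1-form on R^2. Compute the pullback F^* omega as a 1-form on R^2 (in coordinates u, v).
F^* omega = (12*u) du

Using F^*(f dg) = (f ∘ F) d(g ∘ F), substitute each coordinate x_i by F_i(u, v) in f_i, and replace dx_i by d F_i = (∂F_i/∂u) du + (∂F_i/∂v) dv.
  For the x component: f_1(F) = 3; d F_1 = (4*u) du + (0) dv
  For the y component: f_2(F) = 6; d F_2 = (0) du + (0) dv
Combining and collecting du, dv coefficients:
  coeff of du: 12*u
  coeff of dv: 0
F^* omega = (12*u) du.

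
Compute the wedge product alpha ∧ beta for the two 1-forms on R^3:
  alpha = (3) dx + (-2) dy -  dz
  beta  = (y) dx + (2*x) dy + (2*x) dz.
alpha ∧ beta = (6*x + 2*y) dx ∧ dy + (6*x + y) dx ∧ dz + (-2*x) dy ∧ dz

Distribute the wedge, using dx_i ∧ dx_j = -dx_j ∧ dx_i and dx_i ∧ dx_i = 0. For each pair (i, j) with i < j, the coefficient of dx_i ∧ dx_j in alpha ∧ beta is (alpha_i * beta_j - alpha_j * beta_i). Collecting: alpha ∧ beta = (6*x + 2*y) dx ∧ dy + (6*x + y) dx ∧ dz + (-2*x) dy ∧ dz.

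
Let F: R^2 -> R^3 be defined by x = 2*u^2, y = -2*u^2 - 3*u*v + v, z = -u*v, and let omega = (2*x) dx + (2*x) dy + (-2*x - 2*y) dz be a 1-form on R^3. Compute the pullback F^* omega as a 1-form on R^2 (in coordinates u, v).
F^* omega = (2*v*(-6*u^2 - 3*u*v + v)) du + (2*u*(-6*u^2 - 3*u*v + 2*u + v)) dv

Using F^*(f dg) = (f ∘ F) d(g ∘ F), substitute each coordinate x_i by F_i(u, v) in f_i, and replace dx_i by d F_i = (∂F_i/∂u) du + (∂F_i/∂v) dv.
  For the x component: f_1(F) = 4*u^2; d F_1 = (4*u) du + (0) dv
  For the y component: f_2(F) = 4*u^2; d F_2 = (-4*u - 3*v) du + (1 - 3*u) dv
  For the z component: f_3(F) = 2*v*(3*u - 1); d F_3 = (-v) du + (-u) dv
Combining and collecting du, dv coefficients:
  coeff of du: 2*v*(-6*u^2 - 3*u*v + v)
  coeff of dv: 2*u*(-6*u^2 - 3*u*v + 2*u + v)
F^* omega = (2*v*(-6*u^2 - 3*u*v + v)) du + (2*u*(-6*u^2 - 3*u*v + 2*u + v)) dv.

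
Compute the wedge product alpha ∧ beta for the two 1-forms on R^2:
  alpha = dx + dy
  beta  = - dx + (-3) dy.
alpha ∧ beta = (-2) dx ∧ dy

Distribute the wedge, using dx_i ∧ dx_j = -dx_j ∧ dx_i and dx_i ∧ dx_i = 0. For each pair (i, j) with i < j, the coefficient of dx_i ∧ dx_j in alpha ∧ beta is (alpha_i * beta_j - alpha_j * beta_i). Collecting: alpha ∧ beta = (-2) dx ∧ dy.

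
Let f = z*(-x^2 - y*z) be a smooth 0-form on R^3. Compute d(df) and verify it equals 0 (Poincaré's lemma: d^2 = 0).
d(df) = 0

Step 1: df = sum_i (∂f/∂x_i) dx_i = (-2*x*z) dx + (-z^2) dy + (-x^2 - 2*y*z) dz.
Step 2: Apply d again. Using the 1-form formula, the coefficient of dx ∧ dy in d(df) is ∂^2 f/∂x ∂y - ∂^2 f/∂y ∂x = (0) - (0) = 0 (equality of mixed partials for smooth f).
Similarly for dx ∧ dz and dy ∧ dz — all coefficients vanish. So d(df) = 0.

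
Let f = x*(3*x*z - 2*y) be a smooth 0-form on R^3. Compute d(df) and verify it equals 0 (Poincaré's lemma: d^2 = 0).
d(df) = 0

Step 1: df = sum_i (∂f/∂x_i) dx_i = (6*x*z - 2*y) dx + (-2*x) dy + (3*x^2) dz.
Step 2: Apply d again. Using the 1-form formula, the coefficient of dx ∧ dy in d(df) is ∂^2 f/∂x ∂y - ∂^2 f/∂y ∂x = (-2) - (-2) = 0 (equality of mixed partials for smooth f).
Similarly for dx ∧ dz and dy ∧ dz — all coefficients vanish. So d(df) = 0.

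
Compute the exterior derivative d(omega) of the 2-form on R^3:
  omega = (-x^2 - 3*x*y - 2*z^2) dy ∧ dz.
d(omega) = (-2*x - 3*y) dx ∧ dy ∧ dz

For a 2-form omega = sum_{i<j} g_{ij} dx_i ∧ dx_j, the exterior derivative is
  d(omega) = sum_{i<j} d(g_{ij}) ∧ dx_i ∧ dx_j = sum_{i<j, k} (∂g_{ij}/∂x_k) dx_k ∧ dx_i ∧ dx_j.
Expand each term, using dx_k ∧ dx_i ∧ dx_j = sgn(permutation) dx_{(a)} ∧ dx_{(b)} ∧ dx_{(c)} with (a < b < c) sorted:
  d(-x^2 - 3*x*y - 2*z^2) includes (∂/∂x)(-x^2 - 3*x*y - 2*z^2) dx = (-2*x - 3*y) dx, which multiplied by dy ∧ dz gives (-2*x - 3*y) dx ∧ dy ∧ dz
Collecting like 3-forms: d(omega) = (-2*x - 3*y) dx ∧ dy ∧ dz.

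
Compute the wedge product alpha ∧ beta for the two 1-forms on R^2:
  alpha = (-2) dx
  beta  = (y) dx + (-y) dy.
alpha ∧ beta = (2*y) dx ∧ dy

Distribute the wedge, using dx_i ∧ dx_j = -dx_j ∧ dx_i and dx_i ∧ dx_i = 0. For each pair (i, j) with i < j, the coefficient of dx_i ∧ dx_j in alpha ∧ beta is (alpha_i * beta_j - alpha_j * beta_i). Collecting: alpha ∧ beta = (2*y) dx ∧ dy.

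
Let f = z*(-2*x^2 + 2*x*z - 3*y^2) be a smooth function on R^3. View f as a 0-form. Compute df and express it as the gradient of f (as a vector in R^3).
df = (2*z*(-2*x + z)) dx + (-6*y*z) dy + (-2*x^2 + 4*x*z - 3*y^2) dz; grad f = (2*z*(-2*x + z), -6*y*z, -2*x^2 + 4*x*z - 3*y^2)

For a 0-form f, d f = (∂f/∂x) dx + (∂f/∂y) dy + (∂f/∂z) dz. The components of the vector representation are exactly the entries of grad f in Cartesian coordinates:
  ∂f/∂x = 2*z*(-2*x + z)
  ∂f/∂y = -6*y*z
  ∂f/∂z = -2*x^2 + 4*x*z - 3*y^2.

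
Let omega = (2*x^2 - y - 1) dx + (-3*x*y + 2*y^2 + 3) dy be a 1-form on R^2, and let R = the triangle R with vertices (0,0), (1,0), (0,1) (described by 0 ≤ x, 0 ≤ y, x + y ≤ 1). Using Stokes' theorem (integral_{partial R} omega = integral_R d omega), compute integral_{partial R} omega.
integral_(partial R) omega = 0

Stokes: integral_partial_R omega = integral_R d omega with d omega = (∂Q/∂x - ∂P/∂y) dx ∧ dy.
  ∂Q/∂x = -3*y
  ∂P/∂y = -1
  integrand = ∂Q/∂x - ∂P/∂y = 1 - 3*y.
Integrating over R: integral_0^1 integral_0^{1-x} (1 - 3*y) dy dx = 0.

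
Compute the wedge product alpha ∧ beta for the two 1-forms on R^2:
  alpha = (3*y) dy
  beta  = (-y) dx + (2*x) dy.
alpha ∧ beta = (3*y^2) dx ∧ dy

Distribute the wedge, using dx_i ∧ dx_j = -dx_j ∧ dx_i and dx_i ∧ dx_i = 0. For each pair (i, j) with i < j, the coefficient of dx_i ∧ dx_j in alpha ∧ beta is (alpha_i * beta_j - alpha_j * beta_i). Collecting: alpha ∧ beta = (3*y^2) dx ∧ dy.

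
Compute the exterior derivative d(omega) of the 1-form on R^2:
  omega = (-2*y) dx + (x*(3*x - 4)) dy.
d(omega) = (6*x - 2) dx ∧ dy

For a 1-form omega = sum_i f_i dx_i, the exterior derivative is
  d(omega) = sum_{i < j} (∂f_j/∂x_i - ∂f_i/∂x_j) dx_i ∧ dx_j.
  coefficient of dx ∧ dy: ∂f_2/∂x - ∂f_1/∂y = ∂(x*(3*x - 4))/∂x - ∂(-2*y)/∂y = 6*x - 2
Assembling: d(omega) = (6*x - 2) dx ∧ dy.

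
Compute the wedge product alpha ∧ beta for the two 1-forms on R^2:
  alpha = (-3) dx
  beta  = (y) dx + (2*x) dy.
alpha ∧ beta = (-6*x) dx ∧ dy

Distribute the wedge, using dx_i ∧ dx_j = -dx_j ∧ dx_i and dx_i ∧ dx_i = 0. For each pair (i, j) with i < j, the coefficient of dx_i ∧ dx_j in alpha ∧ beta is (alpha_i * beta_j - alpha_j * beta_i). Collecting: alpha ∧ beta = (-6*x) dx ∧ dy.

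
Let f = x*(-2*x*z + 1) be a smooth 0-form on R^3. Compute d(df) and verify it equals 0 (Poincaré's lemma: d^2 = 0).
d(df) = 0

Step 1: df = sum_i (∂f/∂x_i) dx_i = (-4*x*z + 1) dx + (0) dy + (-2*x^2) dz.
Step 2: Apply d again. Using the 1-form formula, the coefficient of dx ∧ dy in d(df) is ∂^2 f/∂x ∂y - ∂^2 f/∂y ∂x = (0) - (0) = 0 (equality of mixed partials for smooth f).
Similarly for dx ∧ dz and dy ∧ dz — all coefficients vanish. So d(df) = 0.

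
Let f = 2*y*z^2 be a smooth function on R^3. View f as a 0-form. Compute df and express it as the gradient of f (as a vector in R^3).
df = (0) dx + (2*z^2) dy + (4*y*z) dz; grad f = (0, 2*z^2, 4*y*z)

For a 0-form f, d f = (∂f/∂x) dx + (∂f/∂y) dy + (∂f/∂z) dz. The components of the vector representation are exactly the entries of grad f in Cartesian coordinates:
  ∂f/∂x = 0
  ∂f/∂y = 2*z^2
  ∂f/∂z = 4*y*z.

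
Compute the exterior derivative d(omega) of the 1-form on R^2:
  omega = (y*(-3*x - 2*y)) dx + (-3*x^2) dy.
d(omega) = (-3*x + 4*y) dx ∧ dy

For a 1-form omega = sum_i f_i dx_i, the exterior derivative is
  d(omega) = sum_{i < j} (∂f_j/∂x_i - ∂f_i/∂x_j) dx_i ∧ dx_j.
  coefficient of dx ∧ dy: ∂f_2/∂x - ∂f_1/∂y = ∂(-3*x^2)/∂x - ∂(y*(-3*x - 2*y))/∂y = -3*x + 4*y
Assembling: d(omega) = (-3*x + 4*y) dx ∧ dy.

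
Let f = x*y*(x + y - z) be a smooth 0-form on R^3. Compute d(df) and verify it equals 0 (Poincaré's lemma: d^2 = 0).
d(df) = 0

Step 1: df = sum_i (∂f/∂x_i) dx_i = (y*(2*x + y - z)) dx + (x*(x + 2*y - z)) dy + (-x*y) dz.
Step 2: Apply d again. Using the 1-form formula, the coefficient of dx ∧ dy in d(df) is ∂^2 f/∂x ∂y - ∂^2 f/∂y ∂x = (2*x + 2*y - z) - (2*x + 2*y - z) = 0 (equality of mixed partials for smooth f).
Similarly for dx ∧ dz and dy ∧ dz — all coefficients vanish. So d(df) = 0.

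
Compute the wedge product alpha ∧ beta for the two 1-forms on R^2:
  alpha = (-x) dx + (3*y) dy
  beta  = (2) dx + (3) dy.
alpha ∧ beta = (-3*x - 6*y) dx ∧ dy

Distribute the wedge, using dx_i ∧ dx_j = -dx_j ∧ dx_i and dx_i ∧ dx_i = 0. For each pair (i, j) with i < j, the coefficient of dx_i ∧ dx_j in alpha ∧ beta is (alpha_i * beta_j - alpha_j * beta_i). Collecting: alpha ∧ beta = (-3*x - 6*y) dx ∧ dy.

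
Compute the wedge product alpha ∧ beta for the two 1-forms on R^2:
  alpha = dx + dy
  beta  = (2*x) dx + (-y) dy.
alpha ∧ beta = (-2*x - y) dx ∧ dy

Distribute the wedge, using dx_i ∧ dx_j = -dx_j ∧ dx_i and dx_i ∧ dx_i = 0. For each pair (i, j) with i < j, the coefficient of dx_i ∧ dx_j in alpha ∧ beta is (alpha_i * beta_j - alpha_j * beta_i). Collecting: alpha ∧ beta = (-2*x - y) dx ∧ dy.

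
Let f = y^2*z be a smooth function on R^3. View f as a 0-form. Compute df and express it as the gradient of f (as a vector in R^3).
df = (0) dx + (2*y*z) dy + (y^2) dz; grad f = (0, 2*y*z, y^2)

For a 0-form f, d f = (∂f/∂x) dx + (∂f/∂y) dy + (∂f/∂z) dz. The components of the vector representation are exactly the entries of grad f in Cartesian coordinates:
  ∂f/∂x = 0
  ∂f/∂y = 2*y*z
  ∂f/∂z = y^2.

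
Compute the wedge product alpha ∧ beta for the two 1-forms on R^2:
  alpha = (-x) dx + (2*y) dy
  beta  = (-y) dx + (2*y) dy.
alpha ∧ beta = (2*y*(-x + y)) dx ∧ dy

Distribute the wedge, using dx_i ∧ dx_j = -dx_j ∧ dx_i and dx_i ∧ dx_i = 0. For each pair (i, j) with i < j, the coefficient of dx_i ∧ dx_j in alpha ∧ beta is (alpha_i * beta_j - alpha_j * beta_i). Collecting: alpha ∧ beta = (2*y*(-x + y)) dx ∧ dy.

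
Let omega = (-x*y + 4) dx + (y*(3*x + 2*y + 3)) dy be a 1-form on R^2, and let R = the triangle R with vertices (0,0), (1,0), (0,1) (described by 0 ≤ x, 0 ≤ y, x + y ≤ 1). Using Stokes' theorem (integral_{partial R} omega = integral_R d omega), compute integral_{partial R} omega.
integral_(partial R) omega = 2/3

Stokes: integral_partial_R omega = integral_R d omega with d omega = (∂Q/∂x - ∂P/∂y) dx ∧ dy.
  ∂Q/∂x = 3*y
  ∂P/∂y = -x
  integrand = ∂Q/∂x - ∂P/∂y = x + 3*y.
Integrating over R: integral_0^1 integral_0^{1-x} (x + 3*y) dy dx = 2/3.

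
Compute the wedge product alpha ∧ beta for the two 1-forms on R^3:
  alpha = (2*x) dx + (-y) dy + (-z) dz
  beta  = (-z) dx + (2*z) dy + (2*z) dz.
alpha ∧ beta = (z*(4*x - y)) dx ∧ dy + (z*(4*x - z)) dx ∧ dz + (2*z*(-y + z)) dy ∧ dz

Distribute the wedge, using dx_i ∧ dx_j = -dx_j ∧ dx_i and dx_i ∧ dx_i = 0. For each pair (i, j) with i < j, the coefficient of dx_i ∧ dx_j in alpha ∧ beta is (alpha_i * beta_j - alpha_j * beta_i). Collecting: alpha ∧ beta = (z*(4*x - y)) dx ∧ dy + (z*(4*x - z)) dx ∧ dz + (2*z*(-y + z)) dy ∧ dz.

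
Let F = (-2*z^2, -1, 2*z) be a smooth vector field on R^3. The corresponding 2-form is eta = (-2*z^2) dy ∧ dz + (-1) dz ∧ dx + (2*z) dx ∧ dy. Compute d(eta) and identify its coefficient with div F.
d(eta) = (2) dx ∧ dy ∧ dz; div F = 2

For a 2-form in R^3 of the form above, applying d gives a 3-form with coefficient ∂P/∂x + ∂Q/∂y + ∂R/∂z:
  ∂P/∂x = 0
  ∂Q/∂y = 0
  ∂R/∂z = 2
Sum = 2, which is exactly div F.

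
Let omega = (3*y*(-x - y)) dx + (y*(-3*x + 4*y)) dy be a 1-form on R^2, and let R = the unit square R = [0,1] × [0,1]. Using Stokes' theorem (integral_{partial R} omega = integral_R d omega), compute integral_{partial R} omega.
integral_(partial R) omega = 3

Stokes: integral_partial_R omega = integral_R d omega with d omega = (∂Q/∂x - ∂P/∂y) dx ∧ dy.
  ∂Q/∂x = -3*y
  ∂P/∂y = -3*x - 6*y
  integrand = ∂Q/∂x - ∂P/∂y = 3*x + 3*y.
Integrating over R: integral_0^1 integral_0^1 (3*x + 3*y) dx dy = 3.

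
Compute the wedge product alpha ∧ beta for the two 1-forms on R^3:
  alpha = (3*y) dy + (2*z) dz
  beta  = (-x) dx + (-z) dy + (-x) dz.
alpha ∧ beta = (3*x*y) dx ∧ dy + (-3*x*y + 2*z^2) dy ∧ dz + (2*x*z) dx ∧ dz

Distribute the wedge, using dx_i ∧ dx_j = -dx_j ∧ dx_i and dx_i ∧ dx_i = 0. For each pair (i, j) with i < j, the coefficient of dx_i ∧ dx_j in alpha ∧ beta is (alpha_i * beta_j - alpha_j * beta_i). Collecting: alpha ∧ beta = (3*x*y) dx ∧ dy + (-3*x*y + 2*z^2) dy ∧ dz + (2*x*z) dx ∧ dz.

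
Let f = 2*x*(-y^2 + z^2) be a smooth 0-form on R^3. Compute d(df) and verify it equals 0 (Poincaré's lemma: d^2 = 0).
d(df) = 0

Step 1: df = sum_i (∂f/∂x_i) dx_i = (-2*y^2 + 2*z^2) dx + (-4*x*y) dy + (4*x*z) dz.
Step 2: Apply d again. Using the 1-form formula, the coefficient of dx ∧ dy in d(df) is ∂^2 f/∂x ∂y - ∂^2 f/∂y ∂x = (-4*y) - (-4*y) = 0 (equality of mixed partials for smooth f).
Similarly for dx ∧ dz and dy ∧ dz — all coefficients vanish. So d(df) = 0.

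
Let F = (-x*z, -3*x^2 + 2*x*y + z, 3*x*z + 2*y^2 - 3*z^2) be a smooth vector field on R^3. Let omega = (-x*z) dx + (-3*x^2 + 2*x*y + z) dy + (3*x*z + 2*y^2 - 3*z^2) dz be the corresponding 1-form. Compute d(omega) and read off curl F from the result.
d(omega) = (4*y - 1) dy ∧ dz + (-x - 3*z) dz ∧ dx + (-6*x + 2*y) dx ∧ dy; curl F = (4*y - 1, -x - 3*z, -6*x + 2*y)

d omega = sum_{i<j} (∂f_j/∂x_i - ∂f_i/∂x_j) dx_i ∧ dx_j. Under the identification (dy ∧ dz, dz ∧ dx, dx ∧ dy) ↔ (e_x, e_y, e_z), the coefficients are exactly the components of curl F. Compute:
  ∂R/∂y - ∂Q/∂z = (4*y) - (1) = 4*y - 1
  ∂P/∂z - ∂R/∂x = (-x) - (3*z) = -x - 3*z
  ∂Q/∂x - ∂P/∂y = (-6*x + 2*y) - (0) = -6*x + 2*y.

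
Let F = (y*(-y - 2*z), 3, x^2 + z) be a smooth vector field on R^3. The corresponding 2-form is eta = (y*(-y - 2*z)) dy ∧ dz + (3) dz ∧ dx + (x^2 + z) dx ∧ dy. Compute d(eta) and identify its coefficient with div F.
d(eta) = (1) dx ∧ dy ∧ dz; div F = 1

For a 2-form in R^3 of the form above, applying d gives a 3-form with coefficient ∂P/∂x + ∂Q/∂y + ∂R/∂z:
  ∂P/∂x = 0
  ∂Q/∂y = 0
  ∂R/∂z = 1
Sum = 1, which is exactly div F.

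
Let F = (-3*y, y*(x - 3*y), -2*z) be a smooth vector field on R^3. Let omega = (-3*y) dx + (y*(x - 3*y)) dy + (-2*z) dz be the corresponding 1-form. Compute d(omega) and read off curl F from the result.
d(omega) = (0) dy ∧ dz + (0) dz ∧ dx + (y + 3) dx ∧ dy; curl F = (0, 0, y + 3)

d omega = sum_{i<j} (∂f_j/∂x_i - ∂f_i/∂x_j) dx_i ∧ dx_j. Under the identification (dy ∧ dz, dz ∧ dx, dx ∧ dy) ↔ (e_x, e_y, e_z), the coefficients are exactly the components of curl F. Compute:
  ∂R/∂y - ∂Q/∂z = (0) - (0) = 0
  ∂P/∂z - ∂R/∂x = (0) - (0) = 0
  ∂Q/∂x - ∂P/∂y = (y) - (-3) = y + 3.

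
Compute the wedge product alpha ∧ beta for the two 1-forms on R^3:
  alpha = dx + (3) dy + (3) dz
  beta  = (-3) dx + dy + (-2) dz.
alpha ∧ beta = (10) dx ∧ dy + (7) dx ∧ dz + (-9) dy ∧ dz

Distribute the wedge, using dx_i ∧ dx_j = -dx_j ∧ dx_i and dx_i ∧ dx_i = 0. For each pair (i, j) with i < j, the coefficient of dx_i ∧ dx_j in alpha ∧ beta is (alpha_i * beta_j - alpha_j * beta_i). Collecting: alpha ∧ beta = (10) dx ∧ dy + (7) dx ∧ dz + (-9) dy ∧ dz.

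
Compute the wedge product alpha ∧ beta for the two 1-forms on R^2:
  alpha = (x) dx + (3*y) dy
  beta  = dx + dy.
alpha ∧ beta = (x - 3*y) dx ∧ dy

Distribute the wedge, using dx_i ∧ dx_j = -dx_j ∧ dx_i and dx_i ∧ dx_i = 0. For each pair (i, j) with i < j, the coefficient of dx_i ∧ dx_j in alpha ∧ beta is (alpha_i * beta_j - alpha_j * beta_i). Collecting: alpha ∧ beta = (x - 3*y) dx ∧ dy.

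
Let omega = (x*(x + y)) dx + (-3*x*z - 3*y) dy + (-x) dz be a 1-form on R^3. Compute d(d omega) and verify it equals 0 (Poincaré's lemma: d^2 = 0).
d(d omega) = 0

Step 1: d omega = sum_{i<j} (∂f_j/∂x_i - ∂f_i/∂x_j) dx_i ∧ dx_j:
  coeff of dx ∧ dy: -x - 3*z
  coeff of dx ∧ dz: -1
  coeff of dy ∧ dz: 3*x
Step 2: Apply d again to each 2-form coefficient. The only possible 3-form in R^3 is dx ∧ dy ∧ dz, with coefficient
  ∂(coeff of dy∧dz)/∂x - ∂(coeff of dx∧dz)/∂y + ∂(coeff of dx∧dy)/∂z
  = ∂/∂x (3*x) - ∂/∂y (-1) + ∂/∂z (-x - 3*z).
Each of these terms simplifies to sums of mixed partials that cancel in pairs. The result is 0 (by equality of mixed partials for smooth functions — Schwarz / Clairaut).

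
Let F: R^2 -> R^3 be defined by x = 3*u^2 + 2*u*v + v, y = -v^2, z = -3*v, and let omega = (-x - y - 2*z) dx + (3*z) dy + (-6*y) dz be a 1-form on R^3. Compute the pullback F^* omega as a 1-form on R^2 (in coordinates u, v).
F^* omega = (-18*u^3 - 18*u^2*v + 2*u*v^2 + 30*u*v + 2*v^3 + 10*v^2) du + (-6*u^3 - 4*u^2*v - 3*u^2 + 2*u*v^2 + 8*u*v + v^2 + 5*v) dv

Using F^*(f dg) = (f ∘ F) d(g ∘ F), substitute each coordinate x_i by F_i(u, v) in f_i, and replace dx_i by d F_i = (∂F_i/∂u) du + (∂F_i/∂v) dv.
  For the x component: f_1(F) = -3*u^2 - 2*u*v + v^2 + 5*v; d F_1 = (6*u + 2*v) du + (2*u + 1) dv
  For the y component: f_2(F) = -9*v; d F_2 = (0) du + (-2*v) dv
  For the z component: f_3(F) = 6*v^2; d F_3 = (0) du + (-3) dv
Combining and collecting du, dv coefficients:
  coeff of du: -18*u^3 - 18*u^2*v + 2*u*v^2 + 30*u*v + 2*v^3 + 10*v^2
  coeff of dv: -6*u^3 - 4*u^2*v - 3*u^2 + 2*u*v^2 + 8*u*v + v^2 + 5*v
F^* omega = (-18*u^3 - 18*u^2*v + 2*u*v^2 + 30*u*v + 2*v^3 + 10*v^2) du + (-6*u^3 - 4*u^2*v - 3*u^2 + 2*u*v^2 + 8*u*v + v^2 + 5*v) dv.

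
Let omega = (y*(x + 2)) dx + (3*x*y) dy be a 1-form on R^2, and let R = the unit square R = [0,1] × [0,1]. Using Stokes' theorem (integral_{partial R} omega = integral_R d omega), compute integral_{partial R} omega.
integral_(partial R) omega = -1

Stokes: integral_partial_R omega = integral_R d omega with d omega = (∂Q/∂x - ∂P/∂y) dx ∧ dy.
  ∂Q/∂x = 3*y
  ∂P/∂y = x + 2
  integrand = ∂Q/∂x - ∂P/∂y = -x + 3*y - 2.
Integrating over R: integral_0^1 integral_0^1 (-x + 3*y - 2) dx dy = -1.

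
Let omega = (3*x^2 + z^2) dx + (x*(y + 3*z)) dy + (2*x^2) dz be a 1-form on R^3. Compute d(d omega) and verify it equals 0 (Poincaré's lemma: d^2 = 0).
d(d omega) = 0

Step 1: d omega = sum_{i<j} (∂f_j/∂x_i - ∂f_i/∂x_j) dx_i ∧ dx_j:
  coeff of dx ∧ dy: y + 3*z
  coeff of dx ∧ dz: 4*x - 2*z
  coeff of dy ∧ dz: -3*x
Step 2: Apply d again to each 2-form coefficient. The only possible 3-form in R^3 is dx ∧ dy ∧ dz, with coefficient
  ∂(coeff of dy∧dz)/∂x - ∂(coeff of dx∧dz)/∂y + ∂(coeff of dx∧dy)/∂z
  = ∂/∂x (-3*x) - ∂/∂y (4*x - 2*z) + ∂/∂z (y + 3*z).
Each of these terms simplifies to sums of mixed partials that cancel in pairs. The result is 0 (by equality of mixed partials for smooth functions — Schwarz / Clairaut).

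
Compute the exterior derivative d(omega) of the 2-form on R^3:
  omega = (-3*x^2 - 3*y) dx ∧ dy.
d(omega) = 0

For a 2-form omega = sum_{i<j} g_{ij} dx_i ∧ dx_j, the exterior derivative is
  d(omega) = sum_{i<j} d(g_{ij}) ∧ dx_i ∧ dx_j = sum_{i<j, k} (∂g_{ij}/∂x_k) dx_k ∧ dx_i ∧ dx_j.
Expand each term, using dx_k ∧ dx_i ∧ dx_j = sgn(permutation) dx_{(a)} ∧ dx_{(b)} ∧ dx_{(c)} with (a < b < c) sorted:

Collecting like 3-forms: d(omega) = 0.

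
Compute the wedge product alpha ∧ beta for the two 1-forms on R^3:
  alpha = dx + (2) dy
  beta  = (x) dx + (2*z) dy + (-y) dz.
alpha ∧ beta = (-2*x + 2*z) dx ∧ dy + (-y) dx ∧ dz + (-2*y) dy ∧ dz

Distribute the wedge, using dx_i ∧ dx_j = -dx_j ∧ dx_i and dx_i ∧ dx_i = 0. For each pair (i, j) with i < j, the coefficient of dx_i ∧ dx_j in alpha ∧ beta is (alpha_i * beta_j - alpha_j * beta_i). Collecting: alpha ∧ beta = (-2*x + 2*z) dx ∧ dy + (-y) dx ∧ dz + (-2*y) dy ∧ dz.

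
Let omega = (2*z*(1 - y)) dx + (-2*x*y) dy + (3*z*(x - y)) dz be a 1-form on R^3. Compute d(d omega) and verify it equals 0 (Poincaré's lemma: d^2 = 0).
d(d omega) = 0

Step 1: d omega = sum_{i<j} (∂f_j/∂x_i - ∂f_i/∂x_j) dx_i ∧ dx_j:
  coeff of dx ∧ dy: -2*y + 2*z
  coeff of dx ∧ dz: 2*y + 3*z - 2
  coeff of dy ∧ dz: -3*z
Step 2: Apply d again to each 2-form coefficient. The only possible 3-form in R^3 is dx ∧ dy ∧ dz, with coefficient
  ∂(coeff of dy∧dz)/∂x - ∂(coeff of dx∧dz)/∂y + ∂(coeff of dx∧dy)/∂z
  = ∂/∂x (-3*z) - ∂/∂y (2*y + 3*z - 2) + ∂/∂z (-2*y + 2*z).
Each of these terms simplifies to sums of mixed partials that cancel in pairs. The result is 0 (by equality of mixed partials for smooth functions — Schwarz / Clairaut).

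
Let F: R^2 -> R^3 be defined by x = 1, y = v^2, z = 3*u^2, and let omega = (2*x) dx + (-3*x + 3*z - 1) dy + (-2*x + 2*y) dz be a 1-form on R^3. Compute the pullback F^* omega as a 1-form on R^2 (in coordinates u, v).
F^* omega = (12*u*(v^2 - 1)) du + (2*v*(9*u^2 - 4)) dv

Using F^*(f dg) = (f ∘ F) d(g ∘ F), substitute each coordinate x_i by F_i(u, v) in f_i, and replace dx_i by d F_i = (∂F_i/∂u) du + (∂F_i/∂v) dv.
  For the x component: f_1(F) = 2; d F_1 = (0) du + (0) dv
  For the y component: f_2(F) = 9*u^2 - 4; d F_2 = (0) du + (2*v) dv
  For the z component: f_3(F) = 2*v^2 - 2; d F_3 = (6*u) du + (0) dv
Combining and collecting du, dv coefficients:
  coeff of du: 12*u*(v^2 - 1)
  coeff of dv: 2*v*(9*u^2 - 4)
F^* omega = (12*u*(v^2 - 1)) du + (2*v*(9*u^2 - 4)) dv.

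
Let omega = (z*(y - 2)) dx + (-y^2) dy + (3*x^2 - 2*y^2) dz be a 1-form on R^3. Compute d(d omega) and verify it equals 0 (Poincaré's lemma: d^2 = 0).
d(d omega) = 0

Step 1: d omega = sum_{i<j} (∂f_j/∂x_i - ∂f_i/∂x_j) dx_i ∧ dx_j:
  coeff of dx ∧ dy: -z
  coeff of dx ∧ dz: 6*x - y + 2
  coeff of dy ∧ dz: -4*y
Step 2: Apply d again to each 2-form coefficient. The only possible 3-form in R^3 is dx ∧ dy ∧ dz, with coefficient
  ∂(coeff of dy∧dz)/∂x - ∂(coeff of dx∧dz)/∂y + ∂(coeff of dx∧dy)/∂z
  = ∂/∂x (-4*y) - ∂/∂y (6*x - y + 2) + ∂/∂z (-z).
Each of these terms simplifies to sums of mixed partials that cancel in pairs. The result is 0 (by equality of mixed partials for smooth functions — Schwarz / Clairaut).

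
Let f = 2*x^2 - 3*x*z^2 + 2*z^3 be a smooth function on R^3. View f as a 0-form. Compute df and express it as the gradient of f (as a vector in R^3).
df = (4*x - 3*z^2) dx + (0) dy + (6*z*(-x + z)) dz; grad f = (4*x - 3*z^2, 0, 6*z*(-x + z))

For a 0-form f, d f = (∂f/∂x) dx + (∂f/∂y) dy + (∂f/∂z) dz. The components of the vector representation are exactly the entries of grad f in Cartesian coordinates:
  ∂f/∂x = 4*x - 3*z^2
  ∂f/∂y = 0
  ∂f/∂z = 6*z*(-x + z).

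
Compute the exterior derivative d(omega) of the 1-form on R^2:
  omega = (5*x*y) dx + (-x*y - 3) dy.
d(omega) = (-5*x - y) dx ∧ dy

For a 1-form omega = sum_i f_i dx_i, the exterior derivative is
  d(omega) = sum_{i < j} (∂f_j/∂x_i - ∂f_i/∂x_j) dx_i ∧ dx_j.
  coefficient of dx ∧ dy: ∂f_2/∂x - ∂f_1/∂y = ∂(-x*y - 3)/∂x - ∂(5*x*y)/∂y = -5*x - y
Assembling: d(omega) = (-5*x - y) dx ∧ dy.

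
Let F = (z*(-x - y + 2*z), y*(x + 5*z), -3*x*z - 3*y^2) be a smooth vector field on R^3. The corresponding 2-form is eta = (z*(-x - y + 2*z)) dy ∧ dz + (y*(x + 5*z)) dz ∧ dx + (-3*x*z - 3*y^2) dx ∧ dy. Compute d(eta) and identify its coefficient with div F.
d(eta) = (-2*x + 4*z) dx ∧ dy ∧ dz; div F = -2*x + 4*z

For a 2-form in R^3 of the form above, applying d gives a 3-form with coefficient ∂P/∂x + ∂Q/∂y + ∂R/∂z:
  ∂P/∂x = -z
  ∂Q/∂y = x + 5*z
  ∂R/∂z = -3*x
Sum = -2*x + 4*z, which is exactly div F.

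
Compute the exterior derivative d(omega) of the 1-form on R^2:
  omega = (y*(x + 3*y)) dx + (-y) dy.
d(omega) = (-x - 6*y) dx ∧ dy

For a 1-form omega = sum_i f_i dx_i, the exterior derivative is
  d(omega) = sum_{i < j} (∂f_j/∂x_i - ∂f_i/∂x_j) dx_i ∧ dx_j.
  coefficient of dx ∧ dy: ∂f_2/∂x - ∂f_1/∂y = ∂(-y)/∂x - ∂(y*(x + 3*y))/∂y = -x - 6*y
Assembling: d(omega) = (-x - 6*y) dx ∧ dy.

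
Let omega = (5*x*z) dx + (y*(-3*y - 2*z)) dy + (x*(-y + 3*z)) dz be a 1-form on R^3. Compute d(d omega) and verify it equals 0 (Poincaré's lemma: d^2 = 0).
d(d omega) = 0

Step 1: d omega = sum_{i<j} (∂f_j/∂x_i - ∂f_i/∂x_j) dx_i ∧ dx_j:
  coeff of dx ∧ dy: 0
  coeff of dx ∧ dz: -5*x - y + 3*z
  coeff of dy ∧ dz: -x + 2*y
Step 2: Apply d again to each 2-form coefficient. The only possible 3-form in R^3 is dx ∧ dy ∧ dz, with coefficient
  ∂(coeff of dy∧dz)/∂x - ∂(coeff of dx∧dz)/∂y + ∂(coeff of dx∧dy)/∂z
  = ∂/∂x (-x + 2*y) - ∂/∂y (-5*x - y + 3*z) + ∂/∂z (0).
Each of these terms simplifies to sums of mixed partials that cancel in pairs. The result is 0 (by equality of mixed partials for smooth functions — Schwarz / Clairaut).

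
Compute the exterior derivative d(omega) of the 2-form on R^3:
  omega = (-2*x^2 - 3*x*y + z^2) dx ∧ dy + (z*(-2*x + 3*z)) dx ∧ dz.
d(omega) = (2*z) dx ∧ dy ∧ dz

For a 2-form omega = sum_{i<j} g_{ij} dx_i ∧ dx_j, the exterior derivative is
  d(omega) = sum_{i<j} d(g_{ij}) ∧ dx_i ∧ dx_j = sum_{i<j, k} (∂g_{ij}/∂x_k) dx_k ∧ dx_i ∧ dx_j.
Expand each term, using dx_k ∧ dx_i ∧ dx_j = sgn(permutation) dx_{(a)} ∧ dx_{(b)} ∧ dx_{(c)} with (a < b < c) sorted:
  d(-2*x^2 - 3*x*y + z^2) includes (∂/∂z)(-2*x^2 - 3*x*y + z^2) dz = (2*z) dz, which multiplied by dx ∧ dy gives (2*z) dx ∧ dy ∧ dz
Collecting like 3-forms: d(omega) = (2*z) dx ∧ dy ∧ dz.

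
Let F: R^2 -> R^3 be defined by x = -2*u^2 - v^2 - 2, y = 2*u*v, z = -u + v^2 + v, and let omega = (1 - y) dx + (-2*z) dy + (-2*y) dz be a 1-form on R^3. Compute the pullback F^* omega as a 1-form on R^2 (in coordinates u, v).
F^* omega = (8*u^2*v + 8*u*v - 4*u - 4*v^3 - 4*v^2) du + (4*u^2 - 8*u*v^2 - 8*u*v - 2*v) dv

Using F^*(f dg) = (f ∘ F) d(g ∘ F), substitute each coordinate x_i by F_i(u, v) in f_i, and replace dx_i by d F_i = (∂F_i/∂u) du + (∂F_i/∂v) dv.
  For the x component: f_1(F) = -2*u*v + 1; d F_1 = (-4*u) du + (-2*v) dv
  For the y component: f_2(F) = 2*u - 2*v^2 - 2*v; d F_2 = (2*v) du + (2*u) dv
  For the z component: f_3(F) = -4*u*v; d F_3 = (-1) du + (2*v + 1) dv
Combining and collecting du, dv coefficients:
  coeff of du: 8*u^2*v + 8*u*v - 4*u - 4*v^3 - 4*v^2
  coeff of dv: 4*u^2 - 8*u*v^2 - 8*u*v - 2*v
F^* omega = (8*u^2*v + 8*u*v - 4*u - 4*v^3 - 4*v^2) du + (4*u^2 - 8*u*v^2 - 8*u*v - 2*v) dv.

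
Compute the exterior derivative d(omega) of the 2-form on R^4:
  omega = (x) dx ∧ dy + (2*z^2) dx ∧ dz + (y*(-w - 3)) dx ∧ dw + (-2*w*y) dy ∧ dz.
d(omega) = (w + 3) dx ∧ dy ∧ dw + (-2*y) dy ∧ dz ∧ dw

For a 2-form omega = sum_{i<j} g_{ij} dx_i ∧ dx_j, the exterior derivative is
  d(omega) = sum_{i<j} d(g_{ij}) ∧ dx_i ∧ dx_j = sum_{i<j, k} (∂g_{ij}/∂x_k) dx_k ∧ dx_i ∧ dx_j.
Expand each term, using dx_k ∧ dx_i ∧ dx_j = sgn(permutation) dx_{(a)} ∧ dx_{(b)} ∧ dx_{(c)} with (a < b < c) sorted:
  d(y*(-w - 3)) includes (∂/∂y)(y*(-w - 3)) dy = (-w - 3) dy, which multiplied by dx ∧ dw gives (w + 3) dx ∧ dy ∧ dw
  d(-2*w*y) includes (∂/∂w)(-2*w*y) dw = (-2*y) dw, which multiplied by dy ∧ dz gives (-2*y) dy ∧ dz ∧ dw
Collecting like 3-forms: d(omega) = (w + 3) dx ∧ dy ∧ dw + (-2*y) dy ∧ dz ∧ dw.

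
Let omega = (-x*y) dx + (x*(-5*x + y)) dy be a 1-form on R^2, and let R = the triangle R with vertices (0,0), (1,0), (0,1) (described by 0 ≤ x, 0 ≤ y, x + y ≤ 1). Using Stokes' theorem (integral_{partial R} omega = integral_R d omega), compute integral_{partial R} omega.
integral_(partial R) omega = -4/3

Stokes: integral_partial_R omega = integral_R d omega with d omega = (∂Q/∂x - ∂P/∂y) dx ∧ dy.
  ∂Q/∂x = -10*x + y
  ∂P/∂y = -x
  integrand = ∂Q/∂x - ∂P/∂y = -9*x + y.
Integrating over R: integral_0^1 integral_0^{1-x} (-9*x + y) dy dx = -4/3.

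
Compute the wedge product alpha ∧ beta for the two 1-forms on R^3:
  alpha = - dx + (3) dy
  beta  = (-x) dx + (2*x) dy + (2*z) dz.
alpha ∧ beta = (x) dx ∧ dy + (-2*z) dx ∧ dz + (6*z) dy ∧ dz

Distribute the wedge, using dx_i ∧ dx_j = -dx_j ∧ dx_i and dx_i ∧ dx_i = 0. For each pair (i, j) with i < j, the coefficient of dx_i ∧ dx_j in alpha ∧ beta is (alpha_i * beta_j - alpha_j * beta_i). Collecting: alpha ∧ beta = (x) dx ∧ dy + (-2*z) dx ∧ dz + (6*z) dy ∧ dz.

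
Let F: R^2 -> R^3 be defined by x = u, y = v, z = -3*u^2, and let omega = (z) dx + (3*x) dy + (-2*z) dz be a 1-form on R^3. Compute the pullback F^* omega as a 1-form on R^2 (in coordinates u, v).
F^* omega = (u^2*(-36*u - 3)) du + (3*u) dv

Using F^*(f dg) = (f ∘ F) d(g ∘ F), substitute each coordinate x_i by F_i(u, v) in f_i, and replace dx_i by d F_i = (∂F_i/∂u) du + (∂F_i/∂v) dv.
  For the x component: f_1(F) = -3*u^2; d F_1 = (1) du + (0) dv
  For the y component: f_2(F) = 3*u; d F_2 = (0) du + (1) dv
  For the z component: f_3(F) = 6*u^2; d F_3 = (-6*u) du + (0) dv
Combining and collecting du, dv coefficients:
  coeff of du: u^2*(-36*u - 3)
  coeff of dv: 3*u
F^* omega = (u^2*(-36*u - 3)) du + (3*u) dv.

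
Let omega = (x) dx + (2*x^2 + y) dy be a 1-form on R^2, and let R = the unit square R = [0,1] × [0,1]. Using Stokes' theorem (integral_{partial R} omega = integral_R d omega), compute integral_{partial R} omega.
integral_(partial R) omega = 2

Stokes: integral_partial_R omega = integral_R d omega with d omega = (∂Q/∂x - ∂P/∂y) dx ∧ dy.
  ∂Q/∂x = 4*x
  ∂P/∂y = 0
  integrand = ∂Q/∂x - ∂P/∂y = 4*x.
Integrating over R: integral_0^1 integral_0^1 (4*x) dx dy = 2.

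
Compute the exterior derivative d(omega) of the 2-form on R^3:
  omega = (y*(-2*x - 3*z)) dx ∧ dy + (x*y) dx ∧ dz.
d(omega) = (-x - 3*y) dx ∧ dy ∧ dz

For a 2-form omega = sum_{i<j} g_{ij} dx_i ∧ dx_j, the exterior derivative is
  d(omega) = sum_{i<j} d(g_{ij}) ∧ dx_i ∧ dx_j = sum_{i<j, k} (∂g_{ij}/∂x_k) dx_k ∧ dx_i ∧ dx_j.
Expand each term, using dx_k ∧ dx_i ∧ dx_j = sgn(permutation) dx_{(a)} ∧ dx_{(b)} ∧ dx_{(c)} with (a < b < c) sorted:
  d(y*(-2*x - 3*z)) includes (∂/∂z)(y*(-2*x - 3*z)) dz = (-3*y) dz, which multiplied by dx ∧ dy gives (-3*y) dx ∧ dy ∧ dz
  d(x*y) includes (∂/∂y)(x*y) dy = (x) dy, which multiplied by dx ∧ dz gives (-x) dx ∧ dy ∧ dz
Collecting like 3-forms: d(omega) = (-x - 3*y) dx ∧ dy ∧ dz.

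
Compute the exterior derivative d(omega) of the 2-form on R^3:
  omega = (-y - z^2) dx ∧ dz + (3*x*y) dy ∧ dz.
d(omega) = (3*y + 1) dx ∧ dy ∧ dz

For a 2-form omega = sum_{i<j} g_{ij} dx_i ∧ dx_j, the exterior derivative is
  d(omega) = sum_{i<j} d(g_{ij}) ∧ dx_i ∧ dx_j = sum_{i<j, k} (∂g_{ij}/∂x_k) dx_k ∧ dx_i ∧ dx_j.
Expand each term, using dx_k ∧ dx_i ∧ dx_j = sgn(permutation) dx_{(a)} ∧ dx_{(b)} ∧ dx_{(c)} with (a < b < c) sorted:
  d(-y - z^2) includes (∂/∂y)(-y - z^2) dy = (-1) dy, which multiplied by dx ∧ dz gives (1) dx ∧ dy ∧ dz
  d(3*x*y) includes (∂/∂x)(3*x*y) dx = (3*y) dx, which multiplied by dy ∧ dz gives (3*y) dx ∧ dy ∧ dz
Collecting like 3-forms: d(omega) = (3*y + 1) dx ∧ dy ∧ dz.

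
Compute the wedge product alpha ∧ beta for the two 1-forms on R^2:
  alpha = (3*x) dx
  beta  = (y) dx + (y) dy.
alpha ∧ beta = (3*x*y) dx ∧ dy

Distribute the wedge, using dx_i ∧ dx_j = -dx_j ∧ dx_i and dx_i ∧ dx_i = 0. For each pair (i, j) with i < j, the coefficient of dx_i ∧ dx_j in alpha ∧ beta is (alpha_i * beta_j - alpha_j * beta_i). Collecting: alpha ∧ beta = (3*x*y) dx ∧ dy.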